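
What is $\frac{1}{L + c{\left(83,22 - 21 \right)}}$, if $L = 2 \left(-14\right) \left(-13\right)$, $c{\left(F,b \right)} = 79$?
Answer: $\frac{1}{443} \approx 0.0022573$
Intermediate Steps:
$L = 364$ ($L = \left(-28\right) \left(-13\right) = 364$)
$\frac{1}{L + c{\left(83,22 - 21 \right)}} = \frac{1}{364 + 79} = \frac{1}{443}$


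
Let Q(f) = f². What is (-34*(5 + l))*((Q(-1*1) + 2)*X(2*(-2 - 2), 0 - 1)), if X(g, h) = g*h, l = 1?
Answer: -4896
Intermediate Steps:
(-34*(5 + l))*((Q(-1*1) + 2)*X(2*(-2 - 2), 0 - 1)) = (-34*(5 + 1))*(((-1*1)² + 2)*((2*(-2 - 2))*(0 - 1))) = (-34*6)*(((-1)² + 2)*((2*(-4))*(-1))) = -204*(1 + 2)*(-8*(-1)) = -612*8 = -204*24 = -4896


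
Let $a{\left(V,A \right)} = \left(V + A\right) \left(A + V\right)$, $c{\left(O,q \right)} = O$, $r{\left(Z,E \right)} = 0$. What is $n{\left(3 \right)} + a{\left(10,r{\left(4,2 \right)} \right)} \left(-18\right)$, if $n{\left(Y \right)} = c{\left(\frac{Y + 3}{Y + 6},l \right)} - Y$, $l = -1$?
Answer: $- \frac{5407}{3} \approx -1802.3$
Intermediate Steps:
$a{\left(V,A \right)} = \left(A + V\right)^{2}$ ($a{\left(V,A \right)} = \left(A + V\right) \left(A + V\right) = \left(A + V\right)^{2}$)
$n{\left(Y \right)} = - Y + \frac{3 + Y}{6 + Y}$ ($n{\left(Y \right)} = \frac{Y + 3}{Y + 6} - Y = \frac{3 + Y}{6 + Y} - Y = - Y + \frac{3 + Y}{6 + Y}$)
$n{\left(3 \right)} + a{\left(10,r{\left(4,2 \right)} \right)} \left(-18\right) = \frac{3 + 3 - 3 \left(6 + 3\right)}{6 + 3} + \left(0 + 10\right)^{2} \left(-18\right) = \frac{3 + 3 - 3 \cdot 9}{9} + 10^{2} \left(-18\right) = \frac{3 + 3 - 27}{9} + 100 \left(-18\right) = \frac{1}{9} \left(-21\right) - 1800 = - \frac{7}{3} - 1800 = - \frac{5407}{3}$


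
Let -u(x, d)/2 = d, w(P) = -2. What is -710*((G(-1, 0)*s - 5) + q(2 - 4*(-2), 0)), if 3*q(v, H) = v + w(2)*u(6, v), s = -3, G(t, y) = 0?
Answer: -24850/3 ≈ -8283.3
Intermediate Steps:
u(x, d) = -2*d
q(v, H) = 5*v/3 (q(v, H) = (v - (-4)*v)/3 = (v + 4*v)/3 = (5*v)/3 = 5*v/3)
-710*((G(-1, 0)*s - 5) + q(2 - 4*(-2), 0)) = -710*((0*(-3) - 5) + 5*(2 - 4*(-2))/3) = -710*((0 - 5) + 5*(2 + 8)/3) = -710*(-5 + (5/3)*10) = -710*(-5 + 50/3) = -710*35/3 = -24850/3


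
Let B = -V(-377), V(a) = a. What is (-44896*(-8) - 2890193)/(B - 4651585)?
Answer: 2531025/4651208 ≈ 0.54416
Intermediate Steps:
B = 377 (B = -1*(-377) = 377)
(-44896*(-8) - 2890193)/(B - 4651585) = (-44896*(-8) - 2890193)/(377 - 4651585) = (359168 - 2890193)/(-4651208) = -2531025*(-1/4651208) = 2531025/4651208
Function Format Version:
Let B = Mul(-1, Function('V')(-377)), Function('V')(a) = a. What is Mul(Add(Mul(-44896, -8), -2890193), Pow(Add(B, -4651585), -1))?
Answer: Rational(2531025, 4651208) ≈ 0.54416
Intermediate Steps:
B = 377 (B = Mul(-1, -377) = 377)
Mul(Add(Mul(-44896, -8), -2890193), Pow(Add(B, -4651585), -1)) = Mul(Add(Mul(-44896, -8), -2890193), Pow(Add(377, -4651585), -1)) = Mul(Add(359168, -2890193), Pow(-4651208, -1)) = Mul(-2531025, Rational(-1, 4651208)) = Rational(2531025, 4651208)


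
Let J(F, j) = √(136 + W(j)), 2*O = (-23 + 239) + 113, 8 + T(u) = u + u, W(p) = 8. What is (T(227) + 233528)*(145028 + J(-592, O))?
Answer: 33935588960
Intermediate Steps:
T(u) = -8 + 2*u (T(u) = -8 + (u + u) = -8 + 2*u)
O = 329/2 (O = ((-23 + 239) + 113)/2 = (216 + 113)/2 = (½)*329 = 329/2 ≈ 164.50)
J(F, j) = 12 (J(F, j) = √(136 + 8) = √144 = 12)
(T(227) + 233528)*(145028 + J(-592, O)) = ((-8 + 2*227) + 233528)*(145028 + 12) = ((-8 + 454) + 233528)*145040 = (446 + 233528)*145040 = 233974*145040 = 33935588960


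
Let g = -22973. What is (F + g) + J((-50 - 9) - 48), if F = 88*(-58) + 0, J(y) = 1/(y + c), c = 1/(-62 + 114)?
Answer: -156192403/5563 ≈ -28077.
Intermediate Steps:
c = 1/52 ≈ 0.019231
J(y) = 1/(1/52 + y) (J(y) = 1/(y + 1/52) = 1/(1/52 + y))
F = -5104 (F = -5104 + 0 = -5104)
(F + g) + J((-50 - 9) - 48) = (-5104 - 22973) + 52/(1 + 52*((-50 - 9) - 48)) = -28077 + 52/(1 + 52*(-59 - 48)) = -28077 + 52/(1 + 52*(-107)) = -28077 + 52/(1 - 5564) = -28077 + 52/(-5563) = -28077 + 52*(-1/5563) = -28077 - 52/5563 = -156192403/5563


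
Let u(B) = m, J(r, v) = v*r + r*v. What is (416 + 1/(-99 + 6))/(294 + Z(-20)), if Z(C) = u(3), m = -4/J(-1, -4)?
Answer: 77374/54591 ≈ 1.4173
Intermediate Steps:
J(r, v) = 2*r*v (J(r, v) = r*v + r*v = 2*r*v)
m = -½ (m = -4/(2*(-1)*(-4)) = -4/8 = -4*⅛ = -½ ≈ -0.50000)
u(B) = -½
Z(C) = -½
(416 + 1/(-99 + 6))/(294 + Z(-20)) = (416 + 1/(-99 + 6))/(294 - ½) = (416 + 1/(-93))/(587/2) = (416 - 1/93)*(2/587) = (38687/93)*(2/587) = 77374/54591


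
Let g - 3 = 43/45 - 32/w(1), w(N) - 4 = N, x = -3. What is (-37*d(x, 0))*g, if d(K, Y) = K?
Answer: -814/3 ≈ -271.33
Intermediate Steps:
w(N) = 4 + N
g = -22/9 (g = 3 + (43/45 - 32/(4 + 1)) = 3 + (43*(1/45) - 32/5) = 3 + (43/45 - 32*⅕) = 3 + (43/45 - 32/5) = 3 - 49/9 = -22/9 ≈ -2.4444)
(-37*d(x, 0))*g = -37*(-3)*(-22/9) = 111*(-22/9) = -814/3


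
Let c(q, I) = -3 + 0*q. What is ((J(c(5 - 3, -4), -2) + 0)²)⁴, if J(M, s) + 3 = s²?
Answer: 1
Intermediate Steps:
c(q, I) = -3 (c(q, I) = -3 + 0 = -3)
J(M, s) = -3 + s²
((J(c(5 - 3, -4), -2) + 0)²)⁴ = (((-3 + (-2)²) + 0)²)⁴ = (((-3 + 4) + 0)²)⁴ = ((1 + 0)²)⁴ = (1²)⁴ = 1⁴ = 1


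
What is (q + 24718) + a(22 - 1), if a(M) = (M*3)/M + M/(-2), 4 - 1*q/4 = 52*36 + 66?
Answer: 33949/2 ≈ 16975.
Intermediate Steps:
q = -7736 (q = 16 - 4*(52*36 + 66) = 16 - 4*(1872 + 66) = 16 - 4*1938 = 16 - 7752 = -7736)
a(M) = 3 - M/2 (a(M) = (3*M)/M + M*(-1/2) = 3 - M/2)
(q + 24718) + a(22 - 1) = (-7736 + 24718) + (3 - (22 - 1)/2) = 16982 + (3 - 1/2*21) = 16982 + (3 - 21/2) = 16982 - 15/2 = 33949/2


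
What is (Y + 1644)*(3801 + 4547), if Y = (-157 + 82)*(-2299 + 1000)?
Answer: 827028012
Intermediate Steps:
Y = 97425 (Y = -75*(-1299) = 97425)
(Y + 1644)*(3801 + 4547) = (97425 + 1644)*(3801 + 4547) = 99069*8348 = 827028012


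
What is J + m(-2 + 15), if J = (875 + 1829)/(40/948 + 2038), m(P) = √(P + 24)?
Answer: 80106/60377 + √37 ≈ 7.4095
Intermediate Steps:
m(P) = √(24 + P)
J = 80106/60377 (J = 2704/(40*(1/948) + 2038) = 2704/(10/237 + 2038) = 2704/(483016/237) = 2704*(237/483016) = 80106/60377 ≈ 1.3268)
J + m(-2 + 15) = 80106/60377 + √(24 + (-2 + 15)) = 80106/60377 + √(24 + 13) = 80106/60377 + √37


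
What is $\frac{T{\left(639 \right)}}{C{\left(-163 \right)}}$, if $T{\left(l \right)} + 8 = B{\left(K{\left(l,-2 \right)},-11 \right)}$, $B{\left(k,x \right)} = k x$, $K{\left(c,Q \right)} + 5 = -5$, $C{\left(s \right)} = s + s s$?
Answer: $\frac{17}{4401} \approx 0.0038628$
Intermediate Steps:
$C{\left(s \right)} = s + s^{2}$
$K{\left(c,Q \right)} = -10$ ($K{\left(c,Q \right)} = -5 - 5 = -10$)
$T{\left(l \right)} = 102$ ($T{\left(l \right)} = -8 - -110 = -8 + 110 = 102$)
$\frac{T{\left(639 \right)}}{C{\left(-163 \right)}} = \frac{102}{\left(-163\right) \left(1 - 163\right)} = \frac{102}{\left(-163\right) \left(-162\right)} = \frac{102}{26406} = 102 \cdot \frac{1}{26406} = \frac{17}{4401}$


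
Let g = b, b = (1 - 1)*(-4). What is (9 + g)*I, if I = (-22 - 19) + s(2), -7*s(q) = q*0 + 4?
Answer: -2619/7 ≈ -374.14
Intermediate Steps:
s(q) = -4/7 (s(q) = -(q*0 + 4)/7 = -(0 + 4)/7 = -⅐*4 = -4/7)
b = 0 (b = 0*(-4) = 0)
g = 0
I = -291/7 (I = (-22 - 19) - 4/7 = -41 - 4/7 = -291/7 ≈ -41.571)
(9 + g)*I = (9 + 0)*(-291/7) = 9*(-291/7) = -2619/7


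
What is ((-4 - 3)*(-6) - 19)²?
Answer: 529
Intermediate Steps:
((-4 - 3)*(-6) - 19)² = (-7*(-6) - 19)² = (42 - 19)² = 23² = 529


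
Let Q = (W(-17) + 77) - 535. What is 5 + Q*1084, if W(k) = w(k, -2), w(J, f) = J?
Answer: -514895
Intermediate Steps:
W(k) = k
Q = -475 (Q = (-17 + 77) - 535 = 60 - 535 = -475)
5 + Q*1084 = 5 - 475*1084 = 5 - 514900 = -514895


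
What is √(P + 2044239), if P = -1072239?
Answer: 180*√30 ≈ 985.90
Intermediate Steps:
√(P + 2044239) = √(-1072239 + 2044239) = √972000 = 180*√30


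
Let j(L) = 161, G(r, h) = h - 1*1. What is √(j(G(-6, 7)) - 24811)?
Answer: 5*I*√986 ≈ 157.0*I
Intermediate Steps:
G(r, h) = -1 + h (G(r, h) = h - 1 = -1 + h)
√(j(G(-6, 7)) - 24811) = √(161 - 24811) = √(-24650) = 5*I*√986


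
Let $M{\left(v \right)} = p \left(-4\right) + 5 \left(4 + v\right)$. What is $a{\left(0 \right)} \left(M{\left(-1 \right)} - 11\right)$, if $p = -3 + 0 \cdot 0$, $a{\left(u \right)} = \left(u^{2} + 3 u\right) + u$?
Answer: $0$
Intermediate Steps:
$a{\left(u \right)} = u^{2} + 4 u$
$p = -3$ ($p = -3 + 0 = -3$)
$M{\left(v \right)} = 32 + 5 v$ ($M{\left(v \right)} = \left(-3\right) \left(-4\right) + 5 \left(4 + v\right) = 12 + \left(20 + 5 v\right) = 32 + 5 v$)
$a{\left(0 \right)} \left(M{\left(-1 \right)} - 11\right) = 0 \left(4 + 0\right) \left(\left(32 + 5 \left(-1\right)\right) - 11\right) = 0 \cdot 4 \left(\left(32 - 5\right) - 11\right) = 0 \left(27 - 11\right) = 0 \cdot 16 = 0$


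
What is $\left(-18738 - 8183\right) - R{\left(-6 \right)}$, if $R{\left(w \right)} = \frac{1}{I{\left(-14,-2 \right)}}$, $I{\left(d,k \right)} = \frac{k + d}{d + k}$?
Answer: $-26922$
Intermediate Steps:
$I{\left(d,k \right)} = 1$ ($I{\left(d,k \right)} = \frac{d + k}{d + k} = 1$)
$R{\left(w \right)} = 1$ ($R{\left(w \right)} = 1^{-1} = 1$)
$\left(-18738 - 8183\right) - R{\left(-6 \right)} = \left(-18738 - 8183\right) - 1 = -26921 - 1 = -26922$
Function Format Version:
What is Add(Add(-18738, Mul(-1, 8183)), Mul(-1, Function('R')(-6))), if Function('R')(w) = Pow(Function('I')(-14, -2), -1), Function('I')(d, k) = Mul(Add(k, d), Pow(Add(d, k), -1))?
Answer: -26922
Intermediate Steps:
Function('I')(d, k) = 1 (Function('I')(d, k) = Mul(Add(d, k), Pow(Add(d, k), -1)) = 1)
Function('R')(w) = 1 (Function('R')(w) = Pow(1, -1) = 1)
Add(Add(-18738, Mul(-1, 8183)), Mul(-1, Function('R')(-6))) = Add(Add(-18738, Mul(-1, 8183)), Mul(-1, 1)) = Add(Add(-18738, -8183), -1) = Add(-26921, -1) = -26922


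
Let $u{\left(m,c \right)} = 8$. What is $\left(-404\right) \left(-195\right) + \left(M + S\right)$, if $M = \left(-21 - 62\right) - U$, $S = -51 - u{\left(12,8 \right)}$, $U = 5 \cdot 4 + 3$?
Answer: $78615$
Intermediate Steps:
$U = 23$ ($U = 20 + 3 = 23$)
$S = -59$ ($S = -51 - 8 = -59$)
$M = -106$ ($M = \left(-21 - 62\right) - 23 = -83 - 23 = -106$)
$\left(-404\right) \left(-195\right) + \left(M + S\right) = \left(-404\right) \left(-195\right) - 165 = 78780 - 165 = 78615$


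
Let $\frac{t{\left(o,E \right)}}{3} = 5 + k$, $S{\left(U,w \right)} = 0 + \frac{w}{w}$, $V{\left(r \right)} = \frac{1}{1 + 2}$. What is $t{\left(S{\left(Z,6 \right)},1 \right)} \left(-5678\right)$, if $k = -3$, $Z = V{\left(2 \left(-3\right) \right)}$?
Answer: $-34068$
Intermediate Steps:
$V{\left(r \right)} = \frac{1}{3}$
$Z = \frac{1}{3} \approx 0.33333$
$S{\left(U,w \right)} = 1$ ($S{\left(U,w \right)} = 0 + 1 = 1$)
$t{\left(o,E \right)} = 6$ ($t{\left(o,E \right)} = 3 \left(5 - 3\right) = 3 \cdot 2 = 6$)
$t{\left(S{\left(Z,6 \right)},1 \right)} \left(-5678\right) = 6 \left(-5678\right) = -34068$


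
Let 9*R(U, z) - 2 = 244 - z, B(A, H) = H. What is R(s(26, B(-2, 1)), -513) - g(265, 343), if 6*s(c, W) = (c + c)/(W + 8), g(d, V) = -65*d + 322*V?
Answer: -279410/3 ≈ -93137.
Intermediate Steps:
s(c, W) = c/(3*(8 + W)) (s(c, W) = ((c + c)/(W + 8))/6 = ((2*c)/(8 + W))/6 = (2*c/(8 + W))/6 = c/(3*(8 + W)))
R(U, z) = 82/3 - z/9 (R(U, z) = 2/9 + (244 - z)/9 = 2/9 + (244/9 - z/9) = 82/3 - z/9)
R(s(26, B(-2, 1)), -513) - g(265, 343) = (82/3 - ⅑*(-513)) - (-65*265 + 322*343) = (82/3 + 57) - (-17225 + 110446) = 253/3 - 1*93221 = 253/3 - 93221 = -279410/3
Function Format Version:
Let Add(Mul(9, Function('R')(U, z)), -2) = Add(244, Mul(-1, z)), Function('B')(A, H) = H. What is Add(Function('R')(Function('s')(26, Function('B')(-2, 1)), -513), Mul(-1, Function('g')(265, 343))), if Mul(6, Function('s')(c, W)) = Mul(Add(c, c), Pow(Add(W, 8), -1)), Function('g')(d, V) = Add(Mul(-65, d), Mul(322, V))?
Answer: Rational(-279410, 3) ≈ -93137.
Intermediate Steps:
Function('s')(c, W) = Mul(Rational(1, 3), c, Pow(Add(8, W), -1)) (Function('s')(c, W) = Mul(Rational(1, 6), Mul(Add(c, c), Pow(Add(W, 8), -1))) = Mul(Rational(1, 6), Mul(Mul(2, c), Pow(Add(8, W), -1))) = Mul(Rational(1, 6), Mul(2, c, Pow(Add(8, W), -1))) = Mul(Rational(1, 3), c, Pow(Add(8, W), -1)))
Function('R')(U, z) = Add(Rational(82, 3), Mul(Rational(-1, 9), z)) (Function('R')(U, z) = Add(Rational(2, 9), Mul(Rational(1, 9), Add(244, Mul(-1, z)))) = Add(Rational(2, 9), Add(Rational(244, 9), Mul(Rational(-1, 9), z))) = Add(Rational(82, 3), Mul(Rational(-1, 9), z)))
Add(Function('R')(Function('s')(26, Function('B')(-2, 1)), -513), Mul(-1, Function('g')(265, 343))) = Add(Add(Rational(82, 3), Mul(Rational(-1, 9), -513)), Mul(-1, Add(Mul(-65, 265), Mul(322, 343)))) = Add(Add(Rational(82, 3), 57), Mul(-1, Add(-17225, 110446))) = Add(Rational(253, 3), Mul(-1, 93221)) = Add(Rational(253, 3), -93221) = Rational(-279410, 3)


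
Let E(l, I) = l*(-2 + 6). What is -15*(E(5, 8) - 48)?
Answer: 420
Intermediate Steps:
E(l, I) = 4*l (E(l, I) = l*4 = 4*l)
-15*(E(5, 8) - 48) = -15*(4*5 - 48) = -15*(20 - 48) = -15*(-28) = 420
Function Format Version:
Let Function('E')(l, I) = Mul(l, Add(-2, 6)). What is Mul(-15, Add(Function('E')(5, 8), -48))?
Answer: 420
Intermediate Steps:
Function('E')(l, I) = Mul(4, l) (Function('E')(l, I) = Mul(l, 4) = Mul(4, l))
Mul(-15, Add(Function('E')(5, 8), -48)) = Mul(-15, Add(Mul(4, 5), -48)) = Mul(-15, Add(20, -48)) = Mul(-15, -28) = 420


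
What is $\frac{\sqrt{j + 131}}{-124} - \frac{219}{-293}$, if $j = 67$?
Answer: $\frac{219}{293} - \frac{3 \sqrt{22}}{124} \approx 0.63396$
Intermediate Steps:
$\frac{\sqrt{j + 131}}{-124} - \frac{219}{-293} = \frac{\sqrt{67 + 131}}{-124} - \frac{219}{-293} = \sqrt{198} \left(- \frac{1}{124}\right) - - \frac{219}{293} = 3 \sqrt{22} \left(- \frac{1}{124}\right) + \frac{219}{293} = - \frac{3 \sqrt{22}}{124} + \frac{219}{293} = \frac{219}{293} - \frac{3 \sqrt{22}}{124}$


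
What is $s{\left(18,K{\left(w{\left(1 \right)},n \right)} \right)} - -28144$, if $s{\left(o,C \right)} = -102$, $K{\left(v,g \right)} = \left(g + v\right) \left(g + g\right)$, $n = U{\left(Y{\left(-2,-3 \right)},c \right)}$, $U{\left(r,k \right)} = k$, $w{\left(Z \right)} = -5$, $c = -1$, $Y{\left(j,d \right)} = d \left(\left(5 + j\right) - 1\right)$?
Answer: $28042$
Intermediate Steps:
$Y{\left(j,d \right)} = d \left(4 + j\right)$
$n = -1$
$K{\left(v,g \right)} = 2 g \left(g + v\right)$ ($K{\left(v,g \right)} = \left(g + v\right) 2 g = 2 g \left(g + v\right)$)
$s{\left(18,K{\left(w{\left(1 \right)},n \right)} \right)} - -28144 = -102 - -28144 = -102 + 28144 = 28042$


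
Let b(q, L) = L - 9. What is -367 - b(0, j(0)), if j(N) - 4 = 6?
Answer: -368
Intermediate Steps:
j(N) = 10 (j(N) = 4 + 6 = 10)
b(q, L) = -9 + L
-367 - b(0, j(0)) = -367 - (-9 + 10) = -367 - 1*1 = -367 - 1 = -368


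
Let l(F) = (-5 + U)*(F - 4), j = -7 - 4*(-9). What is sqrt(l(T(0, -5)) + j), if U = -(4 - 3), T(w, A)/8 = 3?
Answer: I*sqrt(91) ≈ 9.5394*I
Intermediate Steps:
T(w, A) = 24 (T(w, A) = 8*3 = 24)
j = 29 (j = -7 + 36 = 29)
U = -1 (U = -1*1 = -1)
l(F) = 24 - 6*F (l(F) = (-5 - 1)*(F - 4) = -6*(-4 + F) = 24 - 6*F)
sqrt(l(T(0, -5)) + j) = sqrt((24 - 6*24) + 29) = sqrt((24 - 144) + 29) = sqrt(-120 + 29) = sqrt(-91) = I*sqrt(91)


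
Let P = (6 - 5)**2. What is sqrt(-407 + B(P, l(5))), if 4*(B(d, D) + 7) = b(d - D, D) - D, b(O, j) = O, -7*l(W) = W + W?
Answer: 3*I*sqrt(8995)/14 ≈ 20.323*I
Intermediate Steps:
l(W) = -2*W/7 (l(W) = -(W + W)/7 = -2*W/7)
P = 1 (P = 1**2 = 1)
B(d, D) = -7 - D/2 + d/4 (B(d, D) = -7 + ((d - D) - D)/4 = -7 + (d - 2*D)/4 = -7 + (-D/2 + d/4) = -7 - D/2 + d/4)
sqrt(-407 + B(P, l(5))) = sqrt(-407 + (-7 - (-1)*5/7 + (1/4)*1)) = sqrt(-407 + (-7 - 1/2*(-10/7) + 1/4)) = sqrt(-407 + (-7 + 5/7 + 1/4)) = sqrt(-407 - 169/28) = sqrt(-11565/28) = 3*I*sqrt(8995)/14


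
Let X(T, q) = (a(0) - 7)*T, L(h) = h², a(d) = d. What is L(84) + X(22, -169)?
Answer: 6902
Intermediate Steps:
X(T, q) = -7*T (X(T, q) = (0 - 7)*T = -7*T)
L(84) + X(22, -169) = 84² - 7*22 = 7056 - 154 = 6902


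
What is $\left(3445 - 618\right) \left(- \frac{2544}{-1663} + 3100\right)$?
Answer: $\frac{14581224988}{1663} \approx 8.768 \cdot 10^{6}$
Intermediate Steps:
$\left(3445 - 618\right) \left(- \frac{2544}{-1663} + 3100\right) = 2827 \left(\left(-2544\right) \left(- \frac{1}{1663}\right) + 3100\right) = 2827 \left(\frac{2544}{1663} + 3100\right) = 2827 \cdot \frac{5157844}{1663} = \frac{14581224988}{1663}$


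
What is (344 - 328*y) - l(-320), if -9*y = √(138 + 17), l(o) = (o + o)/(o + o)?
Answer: 343 + 328*√155/9 ≈ 796.73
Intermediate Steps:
l(o) = 1 (l(o) = (2*o)/((2*o)) = (2*o)*(1/(2*o)) = 1)
y = -√155/9 (y = -√(138 + 17)/9 = -√155/9 ≈ -1.3833)
(344 - 328*y) - l(-320) = (344 - (-328)*√155/9) - 1*1 = (344 + 328*√155/9) - 1 = 343 + 328*√155/9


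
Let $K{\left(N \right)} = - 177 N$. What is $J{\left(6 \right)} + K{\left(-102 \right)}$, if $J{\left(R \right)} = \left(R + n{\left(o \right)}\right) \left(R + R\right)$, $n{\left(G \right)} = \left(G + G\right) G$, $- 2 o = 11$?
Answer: $18852$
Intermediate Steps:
$o = - \frac{11}{2}$ ($o = \left(- \frac{1}{2}\right) 11 = - \frac{11}{2} \approx -5.5$)
$n{\left(G \right)} = 2 G^{2}$ ($n{\left(G \right)} = 2 G G = 2 G^{2}$)
$J{\left(R \right)} = 2 R \left(\frac{121}{2} + R\right)$ ($J{\left(R \right)} = \left(R + 2 \left(- \frac{11}{2}\right)^{2}\right) \left(R + R\right) = \left(R + 2 \cdot \frac{121}{4}\right) 2 R = \left(R + \frac{121}{2}\right) 2 R = \left(\frac{121}{2} + R\right) 2 R = 2 R \left(\frac{121}{2} + R\right)$)
$J{\left(6 \right)} + K{\left(-102 \right)} = 6 \left(121 + 2 \cdot 6\right) - -18054 = 6 \left(121 + 12\right) + 18054 = 6 \cdot 133 + 18054 = 798 + 18054 = 18852$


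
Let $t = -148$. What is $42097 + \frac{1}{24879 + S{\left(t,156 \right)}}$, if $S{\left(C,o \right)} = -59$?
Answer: $\frac{1044847541}{24820} \approx 42097.0$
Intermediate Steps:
$42097 + \frac{1}{24879 + S{\left(t,156 \right)}} = 42097 + \frac{1}{24879 - 59} = 42097 + \frac{1}{24820} = \frac{1044847541}{24820}$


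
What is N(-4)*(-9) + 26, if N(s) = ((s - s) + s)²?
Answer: -118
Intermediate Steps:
N(s) = s² (N(s) = (0 + s)² = s²)
N(-4)*(-9) + 26 = (-4)²*(-9) + 26 = 16*(-9) + 26 = -144 + 26 = -118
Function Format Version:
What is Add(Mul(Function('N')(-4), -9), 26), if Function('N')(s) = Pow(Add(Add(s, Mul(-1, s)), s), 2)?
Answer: -118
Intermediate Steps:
Function('N')(s) = Pow(s, 2) (Function('N')(s) = Pow(Add(0, s), 2) = Pow(s, 2))
Add(Mul(Function('N')(-4), -9), 26) = Add(Mul(Pow(-4, 2), -9), 26) = Add(Mul(16, -9), 26) = Add(-144, 26) = -118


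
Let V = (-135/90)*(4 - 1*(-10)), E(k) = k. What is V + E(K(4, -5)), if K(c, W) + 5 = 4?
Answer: -22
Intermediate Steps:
K(c, W) = -1 (K(c, W) = -5 + 4 = -1)
V = -21 (V = (-135*1/90)*(4 + 10) = -3/2*14 = -21)
V + E(K(4, -5)) = -21 - 1 = -22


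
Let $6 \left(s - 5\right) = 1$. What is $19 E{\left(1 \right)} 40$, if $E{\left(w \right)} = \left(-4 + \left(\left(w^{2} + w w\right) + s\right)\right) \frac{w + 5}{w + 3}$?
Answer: $3610$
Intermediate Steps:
$s = \frac{31}{6}$ ($s = 5 + \frac{1}{6} \cdot 1 = 5 + \frac{1}{6} = \frac{31}{6} \approx 5.1667$)
$E{\left(w \right)} = \frac{\left(5 + w\right) \left(\frac{7}{6} + 2 w^{2}\right)}{3 + w}$ ($E{\left(w \right)} = \left(-4 + \left(\left(w^{2} + w w\right) + \frac{31}{6}\right)\right) \frac{w + 5}{w + 3} = \left(-4 + \left(\left(w^{2} + w^{2}\right) + \frac{31}{6}\right)\right) \frac{5 + w}{3 + w} = \left(-4 + \left(2 w^{2} + \frac{31}{6}\right)\right) \frac{5 + w}{3 + w} = \left(-4 + \left(\frac{31}{6} + 2 w^{2}\right)\right) \frac{5 + w}{3 + w} = \left(\frac{7}{6} + 2 w^{2}\right) \frac{5 + w}{3 + w} = \frac{\left(5 + w\right) \left(\frac{7}{6} + 2 w^{2}\right)}{3 + w}$)
$19 E{\left(1 \right)} 40 = 19 \frac{35 + 7 \cdot 1 + 12 \cdot 1^{3} + 60 \cdot 1^{2}}{6 \left(3 + 1\right)} 40 = 19 \frac{35 + 7 + 12 \cdot 1 + 60 \cdot 1}{6 \cdot 4} \cdot 40 = 19 \cdot \frac{1}{6} \cdot \frac{1}{4} \left(35 + 7 + 12 + 60\right) 40 = 19 \cdot \frac{1}{6} \cdot \frac{1}{4} \cdot 114 \cdot 40 = 19 \cdot \frac{19}{4} \cdot 40 = \frac{361}{4} \cdot 40 = 3610$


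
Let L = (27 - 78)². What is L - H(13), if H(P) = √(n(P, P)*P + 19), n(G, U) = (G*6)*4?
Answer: 2601 - 5*√163 ≈ 2537.2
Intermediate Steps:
n(G, U) = 24*G (n(G, U) = (6*G)*4 = 24*G)
L = 2601 (L = (-51)² = 2601)
H(P) = √(19 + 24*P²) (H(P) = √((24*P)*P + 19) = √(24*P² + 19) = √(19 + 24*P²))
L - H(13) = 2601 - √(19 + 24*13²) = 2601 - √(19 + 24*169) = 2601 - √(19 + 4056) = 2601 - √4075 = 2601 - 5*√163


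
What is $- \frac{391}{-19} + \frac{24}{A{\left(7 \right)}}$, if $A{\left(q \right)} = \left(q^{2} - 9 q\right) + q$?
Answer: $\frac{2281}{133} \approx 17.15$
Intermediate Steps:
$A{\left(q \right)} = q^{2} - 8 q$
$- \frac{391}{-19} + \frac{24}{A{\left(7 \right)}} = - \frac{391}{-19} + \frac{24}{7 \left(-8 + 7\right)} = \left(-391\right) \left(- \frac{1}{19}\right) + \frac{24}{7 \left(-1\right)} = \frac{391}{19} + \frac{24}{-7} = \frac{391}{19} + 24 \left(- \frac{1}{7}\right) = \frac{391}{19} - \frac{24}{7} = \frac{2281}{133}$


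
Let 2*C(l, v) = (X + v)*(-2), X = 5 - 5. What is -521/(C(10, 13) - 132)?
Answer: 521/145 ≈ 3.5931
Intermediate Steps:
X = 0
C(l, v) = -v (C(l, v) = ((0 + v)*(-2))/2 = (v*(-2))/2 = (-2*v)/2 = -v)
-521/(C(10, 13) - 132) = -521/(-1*13 - 132) = -521/(-13 - 132) = -521/(-145) = -1/145*(-521) = 521/145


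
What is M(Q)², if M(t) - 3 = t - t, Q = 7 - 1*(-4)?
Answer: 9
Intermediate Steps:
Q = 11 (Q = 7 + 4 = 11)
M(t) = 3 (M(t) = 3 + (t - t) = 3 + 0 = 3)
M(Q)² = 3² = 9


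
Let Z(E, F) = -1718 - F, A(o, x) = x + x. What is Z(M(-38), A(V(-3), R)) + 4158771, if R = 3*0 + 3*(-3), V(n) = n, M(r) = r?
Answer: 4157071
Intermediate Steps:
R = -9 (R = 0 - 9 = -9)
A(o, x) = 2*x
Z(M(-38), A(V(-3), R)) + 4158771 = (-1718 - 2*(-9)) + 4158771 = (-1718 - 1*(-18)) + 4158771 = (-1718 + 18) + 4158771 = -1700 + 4158771 = 4157071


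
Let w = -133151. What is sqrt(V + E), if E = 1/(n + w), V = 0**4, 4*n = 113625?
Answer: 2*I*sqrt(418979)/418979 ≈ 0.0030898*I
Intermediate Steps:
n = 113625/4 (n = (1/4)*113625 = 113625/4 ≈ 28406.)
V = 0
E = -4/418979 (E = 1/(113625/4 - 133151) = 1/(-418979/4) = -4/418979 ≈ -9.5470e-6)
sqrt(V + E) = sqrt(0 - 4/418979) = sqrt(-4/418979) = 2*I*sqrt(418979)/418979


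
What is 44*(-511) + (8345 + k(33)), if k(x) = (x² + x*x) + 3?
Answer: -11958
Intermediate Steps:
k(x) = 3 + 2*x² (k(x) = (x² + x²) + 3 = 2*x² + 3 = 3 + 2*x²)
44*(-511) + (8345 + k(33)) = 44*(-511) + (8345 + (3 + 2*33²)) = -22484 + (8345 + (3 + 2*1089)) = -22484 + (8345 + (3 + 2178)) = -22484 + (8345 + 2181) = -22484 + 10526 = -11958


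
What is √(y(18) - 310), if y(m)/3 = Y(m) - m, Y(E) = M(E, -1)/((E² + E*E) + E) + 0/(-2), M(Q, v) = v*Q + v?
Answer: I*√17943594/222 ≈ 19.081*I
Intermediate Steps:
M(Q, v) = v + Q*v (M(Q, v) = Q*v + v = v + Q*v)
Y(E) = (-1 - E)/(E + 2*E²) (Y(E) = (-(1 + E))/((E² + E*E) + E) + 0/(-2) = (-1 - E)/((E² + E²) + E) + 0*(-½) = (-1 - E)/(2*E² + E) + 0 = (-1 - E)/(E + 2*E²) + 0 = (-1 - E)/(E + 2*E²))
y(m) = -3*m + 3*(-1 - m)/(m*(1 + 2*m)) (y(m) = 3*((-1 - m)/(m*(1 + 2*m)) - m) = 3*(-m + (-1 - m)/(m*(1 + 2*m))) = -3*m + 3*(-1 - m)/(m*(1 + 2*m)))
√(y(18) - 310) = √(3*(-1 - 1*18 + 18²*(-1 - 2*18))/(18*(1 + 2*18)) - 310) = √(3*(1/18)*(-1 - 18 + 324*(-1 - 36))/(1 + 36) - 310) = √(3*(1/18)*(-1 - 18 + 324*(-37))/37 - 310) = √(3*(1/18)*(1/37)*(-1 - 18 - 11988) - 310) = √(3*(1/18)*(1/37)*(-12007) - 310) = √(-12007/222 - 310) = √(-80827/222) = I*√17943594/222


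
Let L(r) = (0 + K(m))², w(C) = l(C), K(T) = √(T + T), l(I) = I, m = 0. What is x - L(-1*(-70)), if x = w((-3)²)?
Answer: 9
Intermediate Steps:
K(T) = √2*√T (K(T) = √(2*T) = √2*√T)
w(C) = C
L(r) = 0 (L(r) = (0 + √2*√0)² = (0 + √2*0)² = (0 + 0)² = 0² = 0)
x = 9 (x = (-3)² = 9)
x - L(-1*(-70)) = 9 - 1*0 = 9 + 0 = 9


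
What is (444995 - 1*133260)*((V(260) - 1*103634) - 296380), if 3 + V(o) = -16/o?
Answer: -1621091142823/13 ≈ -1.2470e+11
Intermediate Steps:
V(o) = -3 - 16/o
(444995 - 1*133260)*((V(260) - 1*103634) - 296380) = (444995 - 1*133260)*(((-3 - 16/260) - 1*103634) - 296380) = (444995 - 133260)*(((-3 - 16*1/260) - 103634) - 296380) = 311735*(((-3 - 4/65) - 103634) - 296380) = 311735*((-199/65 - 103634) - 296380) = 311735*(-6736409/65 - 296380) = 311735*(-26001109/65) = -1621091142823/13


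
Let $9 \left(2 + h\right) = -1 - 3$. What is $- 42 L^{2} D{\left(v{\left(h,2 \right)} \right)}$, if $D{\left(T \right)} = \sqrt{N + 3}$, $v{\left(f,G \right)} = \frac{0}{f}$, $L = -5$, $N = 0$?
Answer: $- 1050 \sqrt{3} \approx -1818.7$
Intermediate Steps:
$h = - \frac{22}{9}$ ($h = -2 + \frac{-1 - 3}{9} = -2 + \frac{1}{9} \left(-4\right) = -2 - \frac{4}{9} = - \frac{22}{9} \approx -2.4444$)
$v{\left(f,G \right)} = 0$
$D{\left(T \right)} = \sqrt{3}$ ($D{\left(T \right)} = \sqrt{0 + 3} = \sqrt{3}$)
$- 42 L^{2} D{\left(v{\left(h,2 \right)} \right)} = - 42 \left(-5\right)^{2} \sqrt{3} = \left(-42\right) 25 \sqrt{3} = - 1050 \sqrt{3}$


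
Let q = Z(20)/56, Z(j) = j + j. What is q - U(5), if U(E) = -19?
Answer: 138/7 ≈ 19.714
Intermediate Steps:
Z(j) = 2*j
q = 5/7 (q = (2*20)/56 = 40*(1/56) = 5/7 ≈ 0.71429)
q - U(5) = 5/7 - 1*(-19) = 5/7 + 19 = 138/7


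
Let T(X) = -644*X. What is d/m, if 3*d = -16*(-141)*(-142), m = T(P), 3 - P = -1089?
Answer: 6674/43953 ≈ 0.15184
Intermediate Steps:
P = 1092 (P = 3 - 1*(-1089) = 3 + 1089 = 1092)
m = -703248 (m = -644*1092 = -703248)
d = -106784 (d = (-16*(-141)*(-142))/3 = (2256*(-142))/3 = (1/3)*(-320352) = -106784)
d/m = -106784/(-703248) = -106784*(-1/703248) = 6674/43953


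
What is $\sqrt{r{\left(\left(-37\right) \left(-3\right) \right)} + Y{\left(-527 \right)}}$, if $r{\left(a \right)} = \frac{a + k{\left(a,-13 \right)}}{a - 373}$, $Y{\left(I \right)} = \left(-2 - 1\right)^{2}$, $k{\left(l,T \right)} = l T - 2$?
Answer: $\frac{\sqrt{241826}}{131} \approx 3.7539$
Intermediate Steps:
$k{\left(l,T \right)} = -2 + T l$ ($k{\left(l,T \right)} = T l - 2 = -2 + T l$)
$Y{\left(I \right)} = 9$ ($Y{\left(I \right)} = \left(-3\right)^{2} = 9$)
$r{\left(a \right)} = \frac{-2 - 12 a}{-373 + a}$ ($r{\left(a \right)} = \frac{a - \left(2 + 13 a\right)}{a - 373} = \frac{-2 - 12 a}{-373 + a}$)
$\sqrt{r{\left(\left(-37\right) \left(-3\right) \right)} + Y{\left(-527 \right)}} = \sqrt{\frac{2 \left(-1 - 6 \left(\left(-37\right) \left(-3\right)\right)\right)}{-373 - -111} + 9} = \sqrt{\frac{2 \left(-1 - 666\right)}{-373 + 111} + 9} = \sqrt{\frac{2 \left(-1 - 666\right)}{-262} + 9} = \sqrt{2 \left(- \frac{1}{262}\right) \left(-667\right) + 9} = \sqrt{\frac{667}{131} + 9} = \sqrt{\frac{1846}{131}} = \frac{\sqrt{241826}}{131}$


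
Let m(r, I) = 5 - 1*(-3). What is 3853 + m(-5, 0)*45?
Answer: 4213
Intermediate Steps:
m(r, I) = 8 (m(r, I) = 5 + 3 = 8)
3853 + m(-5, 0)*45 = 3853 + 8*45 = 3853 + 360 = 4213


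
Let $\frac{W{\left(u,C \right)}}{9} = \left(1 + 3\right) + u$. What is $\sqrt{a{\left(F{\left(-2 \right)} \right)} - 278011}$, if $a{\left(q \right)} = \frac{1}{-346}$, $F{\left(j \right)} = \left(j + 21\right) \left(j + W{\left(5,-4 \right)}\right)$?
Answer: $\frac{i \sqrt{33282365222}}{346} \approx 527.27 i$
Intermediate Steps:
$W{\left(u,C \right)} = 36 + 9 u$ ($W{\left(u,C \right)} = 9 \left(\left(1 + 3\right) + u\right) = 9 \left(4 + u\right) = 36 + 9 u$)
$F{\left(j \right)} = \left(21 + j\right) \left(81 + j\right)$ ($F{\left(j \right)} = \left(j + 21\right) \left(j + \left(36 + 9 \cdot 5\right)\right) = \left(21 + j\right) \left(j + \left(36 + 45\right)\right) = \left(21 + j\right) \left(j + 81\right) = \left(21 + j\right) \left(81 + j\right)$)
$a{\left(q \right)} = - \frac{1}{346}$
$\sqrt{a{\left(F{\left(-2 \right)} \right)} - 278011} = \sqrt{- \frac{1}{346} - 278011} = \sqrt{- \frac{96191807}{346}} = \frac{i \sqrt{33282365222}}{346}$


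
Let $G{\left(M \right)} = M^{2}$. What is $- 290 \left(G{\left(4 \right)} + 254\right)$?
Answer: $-78300$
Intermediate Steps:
$- 290 \left(G{\left(4 \right)} + 254\right) = - 290 \left(4^{2} + 254\right) = - 290 \left(16 + 254\right) = \left(-290\right) 270 = -78300$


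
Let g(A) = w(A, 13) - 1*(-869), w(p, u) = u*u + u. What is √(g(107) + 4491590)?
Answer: √4492641 ≈ 2119.6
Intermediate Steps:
w(p, u) = u + u² (w(p, u) = u² + u = u + u²)
g(A) = 1051 (g(A) = 13*(1 + 13) - 1*(-869) = 13*14 + 869 = 182 + 869 = 1051)
√(g(107) + 4491590) = √(1051 + 4491590) = √4492641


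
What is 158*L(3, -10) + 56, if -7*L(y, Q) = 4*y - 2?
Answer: -1188/7 ≈ -169.71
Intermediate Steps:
L(y, Q) = 2/7 - 4*y/7 (L(y, Q) = -(4*y - 2)/7 = -(-2 + 4*y)/7 = 2/7 - 4*y/7)
158*L(3, -10) + 56 = 158*(2/7 - 4/7*3) + 56 = 158*(2/7 - 12/7) + 56 = 158*(-10/7) + 56 = -1580/7 + 56 = -1188/7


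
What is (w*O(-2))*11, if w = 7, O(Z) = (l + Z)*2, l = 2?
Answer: 0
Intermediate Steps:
O(Z) = 4 + 2*Z (O(Z) = (2 + Z)*2 = 4 + 2*Z)
(w*O(-2))*11 = (7*(4 + 2*(-2)))*11 = (7*(4 - 4))*11 = (7*0)*11 = 0*11 = 0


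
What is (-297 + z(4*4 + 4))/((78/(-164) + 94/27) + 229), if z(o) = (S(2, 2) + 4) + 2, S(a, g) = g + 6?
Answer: -626562/513661 ≈ -1.2198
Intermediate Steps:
S(a, g) = 6 + g
z(o) = 14 (z(o) = ((6 + 2) + 4) + 2 = (8 + 4) + 2 = 12 + 2 = 14)
(-297 + z(4*4 + 4))/((78/(-164) + 94/27) + 229) = (-297 + 14)/((78/(-164) + 94/27) + 229) = -283/((78*(-1/164) + 94*(1/27)) + 229) = -283/((-39/82 + 94/27) + 229) = -283/(6655/2214 + 229) = -283/513661/2214 = -283*2214/513661 = -626562/513661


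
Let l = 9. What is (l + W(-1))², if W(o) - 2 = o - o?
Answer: 121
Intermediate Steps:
W(o) = 2 (W(o) = 2 + (o - o) = 2 + 0 = 2)
(l + W(-1))² = (9 + 2)² = 11² = 121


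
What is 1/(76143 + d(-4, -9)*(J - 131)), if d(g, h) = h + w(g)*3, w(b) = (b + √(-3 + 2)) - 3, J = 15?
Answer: 8847/704438137 + 116*I/2113314411 ≈ 1.2559e-5 + 5.489e-8*I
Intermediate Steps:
w(b) = -3 + I + b (w(b) = (b + √(-1)) - 3 = (b + I) - 3 = (I + b) - 3 = -3 + I + b)
d(g, h) = -9 + h + 3*I + 3*g (d(g, h) = h + (-3 + I + g)*3 = h + (-9 + 3*I + 3*g) = -9 + h + 3*I + 3*g)
1/(76143 + d(-4, -9)*(J - 131)) = 1/(76143 + (-9 - 9 + 3*I + 3*(-4))*(15 - 131)) = 1/(76143 + (-9 - 9 + 3*I - 12)*(-116)) = 1/(76143 + (-30 + 3*I)*(-116)) = 1/(76143 + (3480 - 348*I)) = 1/(79623 - 348*I) = (79623 + 348*I)/6339943233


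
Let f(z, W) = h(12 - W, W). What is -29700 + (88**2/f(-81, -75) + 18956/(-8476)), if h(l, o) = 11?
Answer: -61447263/2119 ≈ -28998.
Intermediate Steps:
f(z, W) = 11
-29700 + (88**2/f(-81, -75) + 18956/(-8476)) = -29700 + (88**2/11 + 18956/(-8476)) = -29700 + (7744*(1/11) + 18956*(-1/8476)) = -29700 + (704 - 4739/2119) = -29700 + 1487037/2119 = -61447263/2119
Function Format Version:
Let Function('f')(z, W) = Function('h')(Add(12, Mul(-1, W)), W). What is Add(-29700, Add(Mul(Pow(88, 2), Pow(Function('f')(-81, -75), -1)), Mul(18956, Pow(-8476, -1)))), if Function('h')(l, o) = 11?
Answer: Rational(-61447263, 2119) ≈ -28998.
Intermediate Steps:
Function('f')(z, W) = 11
Add(-29700, Add(Mul(Pow(88, 2), Pow(Function('f')(-81, -75), -1)), Mul(18956, Pow(-8476, -1)))) = Add(-29700, Add(Mul(Pow(88, 2), Pow(11, -1)), Mul(18956, Pow(-8476, -1)))) = Add(-29700, Add(Mul(7744, Rational(1, 11)), Mul(18956, Rational(-1, 8476)))) = Add(-29700, Add(704, Rational(-4739, 2119))) = Add(-29700, Rational(1487037, 2119)) = Rational(-61447263, 2119)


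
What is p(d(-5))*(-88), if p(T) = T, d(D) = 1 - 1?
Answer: 0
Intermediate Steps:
d(D) = 0
p(d(-5))*(-88) = 0*(-88) = 0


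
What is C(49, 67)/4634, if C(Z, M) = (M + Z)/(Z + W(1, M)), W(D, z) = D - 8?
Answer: 29/48657 ≈ 0.00059601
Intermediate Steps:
W(D, z) = -8 + D
C(Z, M) = (M + Z)/(-7 + Z) (C(Z, M) = (M + Z)/(Z + (-8 + 1)) = (M + Z)/(Z - 7) = (M + Z)/(-7 + Z))
C(49, 67)/4634 = ((67 + 49)/(-7 + 49))/4634 = (116/42)*(1/4634) = ((1/42)*116)*(1/4634) = (58/21)*(1/4634) = 29/48657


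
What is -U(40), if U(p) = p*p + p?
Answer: -1640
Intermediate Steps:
U(p) = p + p² (U(p) = p² + p = p + p²)
-U(40) = -40*(1 + 40) = -40*41 = -1*1640 = -1640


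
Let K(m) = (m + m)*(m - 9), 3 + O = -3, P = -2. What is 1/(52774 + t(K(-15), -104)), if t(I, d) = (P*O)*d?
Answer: 1/51526 ≈ 1.9408e-5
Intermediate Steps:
O = -6 (O = -3 - 3 = -6)
K(m) = 2*m*(-9 + m) (K(m) = (2*m)*(-9 + m) = 2*m*(-9 + m))
t(I, d) = 12*d (t(I, d) = (-2*(-6))*d = 12*d)
1/(52774 + t(K(-15), -104)) = 1/(52774 + 12*(-104)) = 1/(52774 - 1248) = 1/51526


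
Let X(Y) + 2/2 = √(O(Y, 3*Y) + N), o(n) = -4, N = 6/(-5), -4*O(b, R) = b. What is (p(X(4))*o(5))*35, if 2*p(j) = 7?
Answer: -490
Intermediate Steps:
O(b, R) = -b/4
N = -6/5 (N = 6*(-⅕) = -6/5 ≈ -1.2000)
X(Y) = -1 + √(-6/5 - Y/4) (X(Y) = -1 + √(-Y/4 - 6/5) = -1 + √(-6/5 - Y/4))
p(j) = 7/2 (p(j) = (½)*7 = 7/2)
(p(X(4))*o(5))*35 = ((7/2)*(-4))*35 = -14*35 = -490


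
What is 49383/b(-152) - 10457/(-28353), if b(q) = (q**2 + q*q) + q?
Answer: 627254597/435275256 ≈ 1.4411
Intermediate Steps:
b(q) = q + 2*q**2 (b(q) = (q**2 + q**2) + q = 2*q**2 + q = q + 2*q**2)
49383/b(-152) - 10457/(-28353) = 49383/((-152*(1 + 2*(-152)))) - 10457/(-28353) = 49383/((-152*(1 - 304))) - 10457*(-1/28353) = 49383/((-152*(-303))) + 10457/28353 = 49383/46056 + 10457/28353 = 49383*(1/46056) + 10457/28353 = 16461/15352 + 10457/28353 = 627254597/435275256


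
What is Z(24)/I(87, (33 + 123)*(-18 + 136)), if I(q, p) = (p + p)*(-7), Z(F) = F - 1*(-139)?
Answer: -163/257712 ≈ -0.00063249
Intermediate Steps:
Z(F) = 139 + F (Z(F) = F + 139 = 139 + F)
I(q, p) = -14*p (I(q, p) = (2*p)*(-7) = -14*p)
Z(24)/I(87, (33 + 123)*(-18 + 136)) = (139 + 24)/((-14*(33 + 123)*(-18 + 136))) = 163/((-2184*118)) = 163/((-14*18408)) = 163/(-257712) = 163*(-1/257712) = -163/257712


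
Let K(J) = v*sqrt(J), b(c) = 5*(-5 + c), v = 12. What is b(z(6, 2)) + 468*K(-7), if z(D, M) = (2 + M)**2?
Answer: 55 + 5616*I*sqrt(7) ≈ 55.0 + 14859.0*I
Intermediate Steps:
b(c) = -25 + 5*c
K(J) = 12*sqrt(J)
b(z(6, 2)) + 468*K(-7) = (-25 + 5*(2 + 2)**2) + 468*(12*sqrt(-7)) = (-25 + 5*4**2) + 468*(12*(I*sqrt(7))) = (-25 + 5*16) + 468*(12*I*sqrt(7)) = (-25 + 80) + 5616*I*sqrt(7) = 55 + 5616*I*sqrt(7)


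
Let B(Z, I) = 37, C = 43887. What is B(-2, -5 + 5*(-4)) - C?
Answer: -43850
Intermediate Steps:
B(-2, -5 + 5*(-4)) - C = 37 - 1*43887 = 37 - 43887 = -43850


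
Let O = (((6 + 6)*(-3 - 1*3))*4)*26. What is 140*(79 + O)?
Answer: -1037260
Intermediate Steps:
O = -7488 (O = ((12*(-3 - 3))*4)*26 = ((12*(-6))*4)*26 = -72*4*26 = -288*26 = -7488)
140*(79 + O) = 140*(79 - 7488) = 140*(-7409) = -1037260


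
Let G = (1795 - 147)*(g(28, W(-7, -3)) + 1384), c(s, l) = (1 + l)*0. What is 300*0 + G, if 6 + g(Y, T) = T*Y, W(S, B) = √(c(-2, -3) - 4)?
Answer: 2270944 + 92288*I ≈ 2.2709e+6 + 92288.0*I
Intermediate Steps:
c(s, l) = 0
W(S, B) = 2*I (W(S, B) = √(0 - 4) = √(-4) = 2*I)
g(Y, T) = -6 + T*Y
G = 2270944 + 92288*I (G = (1795 - 147)*((-6 + (2*I)*28) + 1384) = 1648*((-6 + 56*I) + 1384) = 1648*(1378 + 56*I) = 2270944 + 92288*I ≈ 2.2709e+6 + 92288.0*I)
300*0 + G = 300*0 + (2270944 + 92288*I) = 0 + (2270944 + 92288*I) = 2270944 + 92288*I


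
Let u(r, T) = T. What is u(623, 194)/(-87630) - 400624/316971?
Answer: -5861362249/4629361455 ≈ -1.2661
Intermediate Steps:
u(623, 194)/(-87630) - 400624/316971 = 194/(-87630) - 400624/316971 = 194*(-1/87630) - 400624*1/316971 = -97/43815 - 400624/316971 = -5861362249/4629361455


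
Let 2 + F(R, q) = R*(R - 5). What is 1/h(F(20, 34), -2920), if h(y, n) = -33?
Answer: -1/33 ≈ -0.030303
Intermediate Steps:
F(R, q) = -2 + R*(-5 + R) (F(R, q) = -2 + R*(R - 5) = -2 + R*(-5 + R))
1/h(F(20, 34), -2920) = 1/(-33) = -1/33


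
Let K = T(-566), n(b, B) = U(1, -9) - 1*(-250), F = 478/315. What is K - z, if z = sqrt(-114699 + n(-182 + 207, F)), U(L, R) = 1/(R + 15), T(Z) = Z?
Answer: -566 - I*sqrt(4120158)/6 ≈ -566.0 - 338.3*I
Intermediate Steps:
F = 478/315 (F = 478*(1/315) = 478/315 ≈ 1.5175)
U(L, R) = 1/(15 + R)
n(b, B) = 1501/6 (n(b, B) = 1/(15 - 9) - 1*(-250) = 1/6 + 250 = 1501/6)
z = I*sqrt(4120158)/6 (z = sqrt(-114699 + 1501/6) = sqrt(-686693/6) = I*sqrt(4120158)/6 ≈ 338.3*I)
K = -566
K - z = -566 - I*sqrt(4120158)/6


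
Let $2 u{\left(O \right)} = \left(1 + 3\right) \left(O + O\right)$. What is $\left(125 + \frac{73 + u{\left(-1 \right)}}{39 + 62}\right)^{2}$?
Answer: $\frac{161137636}{10201} \approx 15796.0$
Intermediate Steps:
$u{\left(O \right)} = 4 O$ ($u{\left(O \right)} = \frac{\left(1 + 3\right) \left(O + O\right)}{2} = \frac{4 \cdot 2 O}{2} = \frac{8 O}{2} = 4 O$)
$\left(125 + \frac{73 + u{\left(-1 \right)}}{39 + 62}\right)^{2} = \left(125 + \frac{73 + 4 \left(-1\right)}{39 + 62}\right)^{2} = \left(125 + \frac{73 - 4}{101}\right)^{2} = \left(125 + 69 \cdot \frac{1}{101}\right)^{2} = \left(125 + \frac{69}{101}\right)^{2} = \left(\frac{12694}{101}\right)^{2} = \frac{161137636}{10201}$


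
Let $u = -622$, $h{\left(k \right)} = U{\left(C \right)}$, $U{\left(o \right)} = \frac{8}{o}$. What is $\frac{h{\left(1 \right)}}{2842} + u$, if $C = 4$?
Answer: $- \frac{883861}{1421} \approx -622.0$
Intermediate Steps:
$h{\left(k \right)} = 2$ ($h{\left(k \right)} = \frac{8}{4} = 8 \cdot \frac{1}{4} = 2$)
$\frac{h{\left(1 \right)}}{2842} + u = \frac{2}{2842} - 622 = 2 \cdot \frac{1}{2842} - 622 = \frac{1}{1421} - 622 = - \frac{883861}{1421}$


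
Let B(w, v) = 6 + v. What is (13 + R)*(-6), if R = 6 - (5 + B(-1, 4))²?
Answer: 1236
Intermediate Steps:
R = -219 (R = 6 - (5 + (6 + 4))² = 6 - (5 + 10)² = 6 - 1*15² = 6 - 1*225 = 6 - 225 = -219)
(13 + R)*(-6) = (13 - 219)*(-6) = -206*(-6) = 1236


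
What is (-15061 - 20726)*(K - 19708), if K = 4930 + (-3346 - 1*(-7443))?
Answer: 382240947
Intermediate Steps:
K = 9027 (K = 4930 + (-3346 + 7443) = 4930 + 4097 = 9027)
(-15061 - 20726)*(K - 19708) = (-15061 - 20726)*(9027 - 19708) = -35787*(-10681) = 382240947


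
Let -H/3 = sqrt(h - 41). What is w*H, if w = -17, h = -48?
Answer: 51*I*sqrt(89) ≈ 481.13*I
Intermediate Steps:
H = -3*I*sqrt(89) (H = -3*sqrt(-48 - 41) = -3*I*sqrt(89) ≈ -28.302*I)
w*H = -(-51)*I*sqrt(89) = 51*I*sqrt(89)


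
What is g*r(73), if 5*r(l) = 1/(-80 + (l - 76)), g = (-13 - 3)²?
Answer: -256/415 ≈ -0.61687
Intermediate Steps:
g = 256 (g = (-16)² = 256)
r(l) = 1/(5*(-156 + l)) (r(l) = 1/(5*(-80 + (l - 76))) = 1/(5*(-80 + (-76 + l))) = 1/(5*(-156 + l)))
g*r(73) = 256*(1/(5*(-156 + 73))) = 256*((⅕)/(-83)) = 256*((⅕)*(-1/83)) = 256*(-1/415) = -256/415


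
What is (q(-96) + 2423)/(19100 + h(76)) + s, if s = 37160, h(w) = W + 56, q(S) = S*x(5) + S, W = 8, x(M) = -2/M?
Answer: 3560683027/95820 ≈ 37160.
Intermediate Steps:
q(S) = 3*S/5 (q(S) = S*(-2/5) + S = S*(-2*⅕) + S = S*(-⅖) + S = -2*S/5 + S = 3*S/5)
h(w) = 64 (h(w) = 8 + 56 = 64)
(q(-96) + 2423)/(19100 + h(76)) + s = ((⅗)*(-96) + 2423)/(19100 + 64) + 37160 = (-288/5 + 2423)/19164 + 37160 = (11827/5)*(1/19164) + 37160 = 11827/95820 + 37160 = 3560683027/95820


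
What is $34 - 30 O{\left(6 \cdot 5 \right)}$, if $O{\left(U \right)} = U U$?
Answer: $-26966$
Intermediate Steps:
$O{\left(U \right)} = U^{2}$
$34 - 30 O{\left(6 \cdot 5 \right)} = 34 - 30 \left(6 \cdot 5\right)^{2} = 34 - 30 \cdot 30^{2} = 34 - 27000 = -26966$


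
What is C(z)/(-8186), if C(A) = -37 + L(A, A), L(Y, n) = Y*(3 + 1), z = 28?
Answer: -75/8186 ≈ -0.0091620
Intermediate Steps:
L(Y, n) = 4*Y (L(Y, n) = Y*4 = 4*Y)
C(A) = -37 + 4*A
C(z)/(-8186) = (-37 + 4*28)/(-8186) = (-37 + 112)*(-1/8186) = 75*(-1/8186) = -75/8186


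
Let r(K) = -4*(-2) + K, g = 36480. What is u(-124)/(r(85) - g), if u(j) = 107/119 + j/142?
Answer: -73/102477921 ≈ -7.1235e-7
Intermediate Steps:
u(j) = 107/119 + j/142 (u(j) = 107*(1/119) + j*(1/142) = 107/119 + j/142)
r(K) = 8 + K
u(-124)/(r(85) - g) = (107/119 + (1/142)*(-124))/((8 + 85) - 1*36480) = (107/119 - 62/71)/(93 - 36480) = (219/8449)/(-36387) = (219/8449)*(-1/36387) = -73/102477921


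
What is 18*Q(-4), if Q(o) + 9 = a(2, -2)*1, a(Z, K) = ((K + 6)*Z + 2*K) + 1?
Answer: -72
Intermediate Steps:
a(Z, K) = 1 + 2*K + Z*(6 + K) (a(Z, K) = ((6 + K)*Z + 2*K) + 1 = (Z*(6 + K) + 2*K) + 1 = (2*K + Z*(6 + K)) + 1 = 1 + 2*K + Z*(6 + K))
Q(o) = -4 (Q(o) = -9 + (1 + 2*(-2) + 6*2 - 2*2)*1 = -9 + (1 - 4 + 12 - 4)*1 = -9 + 5*1 = -9 + 5 = -4)
18*Q(-4) = 18*(-4) = -72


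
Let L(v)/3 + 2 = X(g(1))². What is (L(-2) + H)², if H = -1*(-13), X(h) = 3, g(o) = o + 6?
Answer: 1156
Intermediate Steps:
g(o) = 6 + o
L(v) = 21 (L(v) = -6 + 3*3² = -6 + 3*9 = -6 + 27 = 21)
H = 13
(L(-2) + H)² = (21 + 13)² = 34² = 1156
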